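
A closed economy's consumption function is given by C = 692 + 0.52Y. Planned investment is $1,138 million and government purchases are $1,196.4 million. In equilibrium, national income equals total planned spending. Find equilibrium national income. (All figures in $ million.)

Y = 6305

Y = C + I + G = 692 + 0.52Y + 1138 + 1196.4
Y − 0.52Y = 3026.4
0.48Y = 3026.4, so Y = 3026.4/0.48 = 6305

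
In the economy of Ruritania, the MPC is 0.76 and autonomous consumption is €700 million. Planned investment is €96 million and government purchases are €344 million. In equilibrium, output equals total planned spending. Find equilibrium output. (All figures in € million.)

Y = C + I + G = 700 + 0.76Y + 96 + 344
Y − 0.76Y = 1140
0.24Y = 1140, so Y = 1140/0.24 = 4750

Y = 4750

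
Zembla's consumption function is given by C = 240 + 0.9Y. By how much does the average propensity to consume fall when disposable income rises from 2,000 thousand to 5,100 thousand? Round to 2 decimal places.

ΔAPC = 0.07

At Y = 2000: C = 240 + 0.9(2000) = 2040, APC = 2040/2000 = 1.020
At Y = 5100: C = 4830, APC = 4830/5100 = 0.947
Fall in APC = 1.020 − 0.947 = 0.073 ≈ 0.07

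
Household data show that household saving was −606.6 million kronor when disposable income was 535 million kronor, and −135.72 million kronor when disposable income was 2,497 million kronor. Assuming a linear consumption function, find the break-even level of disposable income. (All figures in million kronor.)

Y = 3062.5

MPS = ΔS/ΔY = (-135.72 − (-606.6))/(2497 − 535) = 470.88/1962 = 0.24
MPC = 1 − MPS = 0.76
From S(535) = -606.6: −a + 0.24(535) = -606.6, so a = 128.4 − (-606.6) = 735
Break-even (S = 0): Y = a/MPS = 735/0.24 = 3062.5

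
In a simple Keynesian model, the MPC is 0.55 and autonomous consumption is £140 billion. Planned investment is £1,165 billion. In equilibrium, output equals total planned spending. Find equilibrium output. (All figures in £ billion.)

Y = 2900

Y = C + I = 140 + 0.55Y + 1165
Y − 0.55Y = 1305
0.45Y = 1305, so Y = 1305/0.45 = 2900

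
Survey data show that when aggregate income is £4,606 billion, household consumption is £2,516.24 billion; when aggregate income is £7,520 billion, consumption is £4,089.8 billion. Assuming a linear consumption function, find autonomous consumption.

MPC = ΔC/ΔY = (4089.8 − 2516.24)/(7520 − 4606) = 1573.56/2914 = 0.54
a = C − MPC·Y = 2516.24 − 0.54(4606) = 2516.24 − 2487.24 = 29

a = 29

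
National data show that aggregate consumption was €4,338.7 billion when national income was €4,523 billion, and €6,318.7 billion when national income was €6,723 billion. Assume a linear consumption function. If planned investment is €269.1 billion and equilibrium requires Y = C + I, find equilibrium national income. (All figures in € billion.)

MPC = (6318.7 − 4338.7)/(6723 − 4523) = 1980/2200 = 0.9
a = 4338.7 − 0.9(4523) = 268
Equilibrium: Y = 268 + 0.9Y + 269.1
0.1Y = 537.1, so Y = 537.1/0.1 = 5371

Y = 5371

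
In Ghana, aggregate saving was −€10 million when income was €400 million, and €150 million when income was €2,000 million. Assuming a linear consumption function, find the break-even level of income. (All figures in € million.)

MPS = ΔS/ΔY = (150 − (-10))/(2000 − 400) = 160/1600 = 0.1
MPC = 1 − MPS = 0.9
From S(400) = -10: −a + 0.1(400) = -10, so a = 40 − (-10) = 50
Break-even (S = 0): Y = a/MPS = 50/0.1 = 500

Y = 500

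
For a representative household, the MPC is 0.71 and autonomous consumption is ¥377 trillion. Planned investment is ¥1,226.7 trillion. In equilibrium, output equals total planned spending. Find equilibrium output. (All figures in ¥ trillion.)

Y = 5530

Y = C + I = 377 + 0.71Y + 1226.7
Y − 0.71Y = 1603.7
0.29Y = 1603.7, so Y = 1603.7/0.29 = 5530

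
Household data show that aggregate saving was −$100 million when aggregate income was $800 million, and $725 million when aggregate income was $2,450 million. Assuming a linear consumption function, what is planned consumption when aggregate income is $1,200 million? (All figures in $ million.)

C = 1100

MPS = ΔS/ΔY = (725 − (-100))/(2450 − 800) = 825/1650 = 0.5
MPC = 1 − MPS = 0.5
Autonomous saving = -100 − 0.5(800) = -500, so a = 500
C = 500 + 0.5(1200) = 500 + 600 = 1100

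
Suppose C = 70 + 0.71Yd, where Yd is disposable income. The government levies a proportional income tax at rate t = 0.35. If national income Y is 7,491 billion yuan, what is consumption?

C = 3527.0965

Yd = (1 − 0.35)(7491) = 0.65(7491) = 4869.15
C = 70 + 0.71(4869.15) = 70 + 3457.0965 = 3527.0965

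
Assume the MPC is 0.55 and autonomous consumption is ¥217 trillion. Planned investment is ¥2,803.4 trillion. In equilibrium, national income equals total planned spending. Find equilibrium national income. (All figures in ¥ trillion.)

Y = 6712

Y = C + I = 217 + 0.55Y + 2803.4
Y − 0.55Y = 3020.4
0.45Y = 3020.4, so Y = 3020.4/0.45 = 6712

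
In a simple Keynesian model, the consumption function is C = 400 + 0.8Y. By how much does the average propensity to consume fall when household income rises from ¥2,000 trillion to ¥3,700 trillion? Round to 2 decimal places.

ΔAPC = 0.09

At Y = 2000: C = 400 + 0.8(2000) = 2000, APC = 2000/2000 = 1.000
At Y = 3700: C = 3360, APC = 3360/3700 = 0.908
Fall in APC = 1.000 − 0.908 = 0.092 ≈ 0.09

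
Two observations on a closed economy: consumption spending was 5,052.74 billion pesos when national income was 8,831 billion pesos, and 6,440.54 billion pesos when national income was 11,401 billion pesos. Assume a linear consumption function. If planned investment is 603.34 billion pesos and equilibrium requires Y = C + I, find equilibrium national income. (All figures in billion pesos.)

MPC = (6440.54 − 5052.74)/(11401 − 8831) = 1387.8/2570 = 0.54
a = 5052.74 − 0.54(8831) = 284
Equilibrium: Y = 284 + 0.54Y + 603.34
0.46Y = 887.34, so Y = 887.34/0.46 = 1929

Y = 1929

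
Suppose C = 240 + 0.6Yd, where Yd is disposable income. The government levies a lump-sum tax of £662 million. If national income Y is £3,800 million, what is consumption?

C = 2122.8

Yd = Y − T = 3800 − 662 = 3138
C = 240 + 0.6(3138) = 240 + 1882.8 = 2122.8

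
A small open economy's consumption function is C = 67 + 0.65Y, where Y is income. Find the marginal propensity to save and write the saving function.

MPS = 0.35; S = -67 + 0.35Y

MPS = 1 − MPC = 1 − 0.65 = 0.35
S = Y − C = -67 + 0.35Y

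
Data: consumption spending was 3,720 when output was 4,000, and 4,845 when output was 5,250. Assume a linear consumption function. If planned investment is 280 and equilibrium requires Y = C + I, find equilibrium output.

MPC = (4845 − 3720)/(5250 − 4000) = 1125/1250 = 0.9
a = 3720 − 0.9(4000) = 120
Equilibrium: Y = 120 + 0.9Y + 280
0.1Y = 400, so Y = 400/0.1 = 4000

Y = 4000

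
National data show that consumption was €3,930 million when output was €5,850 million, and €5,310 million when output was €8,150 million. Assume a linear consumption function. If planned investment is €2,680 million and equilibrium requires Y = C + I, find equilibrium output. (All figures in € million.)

Y = 7750

MPC = (5310 − 3930)/(8150 − 5850) = 1380/2300 = 0.6
a = 3930 − 0.6(5850) = 420
Equilibrium: Y = 420 + 0.6Y + 2680
0.4Y = 3100, so Y = 3100/0.4 = 7750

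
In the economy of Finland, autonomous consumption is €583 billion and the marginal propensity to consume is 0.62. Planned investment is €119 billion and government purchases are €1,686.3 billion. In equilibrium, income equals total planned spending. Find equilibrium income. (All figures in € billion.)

Y = 6285

Y = C + I + G = 583 + 0.62Y + 119 + 1686.3
Y − 0.62Y = 2388.3
0.38Y = 2388.3, so Y = 2388.3/0.38 = 6285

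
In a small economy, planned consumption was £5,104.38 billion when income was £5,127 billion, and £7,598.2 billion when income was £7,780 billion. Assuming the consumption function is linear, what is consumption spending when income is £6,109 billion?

C = 6027.46

MPC = (7598.2 − 5104.38)/(7780 − 5127) = 2493.82/2653 = 0.94
a = 5104.38 − 0.94(5127) = 5104.38 − 4819.38 = 285
C = 285 + 0.94(6109) = 285 + 5742.46 = 6027.46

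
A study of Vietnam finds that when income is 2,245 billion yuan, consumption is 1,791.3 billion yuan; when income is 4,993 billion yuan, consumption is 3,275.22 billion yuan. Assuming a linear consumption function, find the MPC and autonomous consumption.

MPC = 0.54; a = 579

MPC = ΔC/ΔY = (3275.22 − 1791.3)/(4993 − 2245) = 1483.92/2748 = 0.54
a = C − MPC·Y = 1791.3 − 0.54(2245) = 1791.3 − 1212.3 = 579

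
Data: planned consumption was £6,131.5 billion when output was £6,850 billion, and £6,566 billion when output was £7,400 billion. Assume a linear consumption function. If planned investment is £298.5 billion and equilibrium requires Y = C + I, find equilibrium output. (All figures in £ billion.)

Y = 4850

MPC = (6566 − 6131.5)/(7400 − 6850) = 434.5/550 = 0.79
a = 6131.5 − 0.79(6850) = 720
Equilibrium: Y = 720 + 0.79Y + 298.5
0.21Y = 1018.5, so Y = 1018.5/0.21 = 4850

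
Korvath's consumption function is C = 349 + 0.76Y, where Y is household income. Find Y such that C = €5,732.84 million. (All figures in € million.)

349 + 0.76Y = 5732.84
0.76Y = 5383.84, so Y = 5383.84/0.76 = 7084

Y = 7084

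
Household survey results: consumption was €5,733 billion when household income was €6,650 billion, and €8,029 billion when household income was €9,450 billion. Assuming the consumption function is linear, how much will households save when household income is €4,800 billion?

S = 584

MPC = (8029 − 5733)/(9450 − 6650) = 2296/2800 = 0.82
a = 5733 − 0.82(6650) = 5733 − 5453 = 280
C = 280 + 0.82(4800) = 4216
S = 4800 − 4216 = 584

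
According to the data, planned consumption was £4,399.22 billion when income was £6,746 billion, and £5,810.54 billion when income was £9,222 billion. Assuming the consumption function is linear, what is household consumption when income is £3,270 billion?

MPC = (5810.54 − 4399.22)/(9222 − 6746) = 1411.32/2476 = 0.57
a = 4399.22 − 0.57(6746) = 4399.22 − 3845.22 = 554
C = 554 + 0.57(3270) = 554 + 1863.9 = 2417.9

C = 2417.9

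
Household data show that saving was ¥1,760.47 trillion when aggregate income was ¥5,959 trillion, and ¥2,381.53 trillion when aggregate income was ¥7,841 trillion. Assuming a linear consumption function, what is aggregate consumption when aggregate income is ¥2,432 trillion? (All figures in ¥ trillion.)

C = 1835.44

MPS = ΔS/ΔY = (2381.53 − 1760.47)/(7841 − 5959) = 621.06/1882 = 0.33
MPC = 1 − MPS = 0.67
Autonomous saving = 1760.47 − 0.33(5959) = -206, so a = 206
C = 206 + 0.67(2432) = 206 + 1629.44 = 1835.44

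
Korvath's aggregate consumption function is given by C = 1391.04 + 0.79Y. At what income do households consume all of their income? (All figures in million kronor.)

Y = 6624

At break-even, C = Y: 1391.04 + 0.79Y = Y
0.21Y = 1391.04, so Y = 1391.04/0.21 = 6624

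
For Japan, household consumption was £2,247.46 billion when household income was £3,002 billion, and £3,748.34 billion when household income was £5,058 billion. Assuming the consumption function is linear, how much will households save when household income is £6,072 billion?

MPC = (3748.34 − 2247.46)/(5058 − 3002) = 1500.88/2056 = 0.73
a = 2247.46 − 0.73(3002) = 2247.46 − 2191.46 = 56
C = 56 + 0.73(6072) = 4488.56
S = 6072 − 4488.56 = 1583.44

S = 1583.44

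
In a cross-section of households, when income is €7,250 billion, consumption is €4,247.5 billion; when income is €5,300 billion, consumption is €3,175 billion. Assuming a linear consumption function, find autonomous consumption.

a = 260

MPC = ΔC/ΔY = (4247.5 − 3175)/(7250 − 5300) = 1072.5/1950 = 0.55
a = C − MPC·Y = 3175 − 0.55(5300) = 3175 − 2915 = 260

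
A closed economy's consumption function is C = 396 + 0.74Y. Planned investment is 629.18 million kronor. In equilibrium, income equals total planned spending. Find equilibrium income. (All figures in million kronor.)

Y = C + I = 396 + 0.74Y + 629.18
Y − 0.74Y = 1025.18
0.26Y = 1025.18, so Y = 1025.18/0.26 = 3943

Y = 3943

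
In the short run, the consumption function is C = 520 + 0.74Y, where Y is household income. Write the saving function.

S = Y − C = Y − (520 + 0.74Y) = -520 + (1 − 0.74)Y

S = -520 + 0.26Y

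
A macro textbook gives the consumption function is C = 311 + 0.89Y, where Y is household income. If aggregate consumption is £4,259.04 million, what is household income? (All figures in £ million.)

Y = 4436

311 + 0.89Y = 4259.04
0.89Y = 3948.04, so Y = 3948.04/0.89 = 4436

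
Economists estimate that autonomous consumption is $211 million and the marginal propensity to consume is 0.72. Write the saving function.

S = -211 + 0.28Y

S = Y − C = Y − (211 + 0.72Y) = -211 + (1 − 0.72)Y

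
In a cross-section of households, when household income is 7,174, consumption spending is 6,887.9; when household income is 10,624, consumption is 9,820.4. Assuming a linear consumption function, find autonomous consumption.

a = 790

MPC = ΔC/ΔY = (9820.4 − 6887.9)/(10624 − 7174) = 2932.5/3450 = 0.85
a = C − MPC·Y = 6887.9 − 0.85(7174) = 6887.9 − 6097.9 = 790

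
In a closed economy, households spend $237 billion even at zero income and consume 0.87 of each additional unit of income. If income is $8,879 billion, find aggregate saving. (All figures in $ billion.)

C = 237 + 0.87(8879) = 237 + 7724.73 = 7961.73
S = Y − C = 8879 − 7961.73 = 917.27

S = 917.27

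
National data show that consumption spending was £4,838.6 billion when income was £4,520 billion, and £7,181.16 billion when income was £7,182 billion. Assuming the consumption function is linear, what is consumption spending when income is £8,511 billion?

MPC = (7181.16 − 4838.6)/(7182 − 4520) = 2342.56/2662 = 0.88
a = 4838.6 − 0.88(4520) = 4838.6 − 3977.6 = 861
C = 861 + 0.88(8511) = 861 + 7489.68 = 8350.68

C = 8350.68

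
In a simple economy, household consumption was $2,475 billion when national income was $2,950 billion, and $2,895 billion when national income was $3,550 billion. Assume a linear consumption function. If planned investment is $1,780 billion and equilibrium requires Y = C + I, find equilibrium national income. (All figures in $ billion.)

MPC = (2895 − 2475)/(3550 − 2950) = 420/600 = 0.7
a = 2475 − 0.7(2950) = 410
Equilibrium: Y = 410 + 0.7Y + 1780
0.3Y = 2190, so Y = 2190/0.3 = 7300

Y = 7300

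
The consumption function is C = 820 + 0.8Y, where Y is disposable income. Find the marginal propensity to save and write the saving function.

MPS = 0.2; S = -820 + 0.2Y

MPS = 1 − MPC = 1 − 0.8 = 0.2
S = Y − C = -820 + 0.2Y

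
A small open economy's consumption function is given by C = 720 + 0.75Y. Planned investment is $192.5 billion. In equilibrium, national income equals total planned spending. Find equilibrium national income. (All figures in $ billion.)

Y = C + I = 720 + 0.75Y + 192.5
Y − 0.75Y = 912.5
0.25Y = 912.5, so Y = 912.5/0.25 = 3650

Y = 3650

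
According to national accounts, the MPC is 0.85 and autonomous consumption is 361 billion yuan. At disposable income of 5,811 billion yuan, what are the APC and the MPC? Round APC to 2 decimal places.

APC = 0.91; MPC = 0.85

MPC = 0.85 (the slope of the consumption function)
C = 361 + 0.85(5811) = 5300.35, so APC = 5300.35/5811 = 0.91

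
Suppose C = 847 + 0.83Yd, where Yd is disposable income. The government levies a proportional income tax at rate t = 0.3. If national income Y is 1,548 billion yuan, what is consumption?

C = 1746.388

Yd = (1 − 0.3)(1548) = 0.7(1548) = 1083.6
C = 847 + 0.83(1083.6) = 847 + 899.388 = 1746.388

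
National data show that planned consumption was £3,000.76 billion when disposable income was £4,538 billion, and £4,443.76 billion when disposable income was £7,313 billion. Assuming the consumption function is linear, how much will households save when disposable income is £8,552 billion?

S = 3463.96

MPC = (4443.76 − 3000.76)/(7313 − 4538) = 1443/2775 = 0.52
a = 3000.76 − 0.52(4538) = 3000.76 − 2359.76 = 641
C = 641 + 0.52(8552) = 5088.04
S = 8552 − 5088.04 = 3463.96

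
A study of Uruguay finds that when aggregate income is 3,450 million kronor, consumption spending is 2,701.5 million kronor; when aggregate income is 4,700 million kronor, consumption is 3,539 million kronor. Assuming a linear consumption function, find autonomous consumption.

MPC = ΔC/ΔY = (3539 − 2701.5)/(4700 − 3450) = 837.5/1250 = 0.67
a = C − MPC·Y = 2701.5 − 0.67(3450) = 2701.5 − 2311.5 = 390

a = 390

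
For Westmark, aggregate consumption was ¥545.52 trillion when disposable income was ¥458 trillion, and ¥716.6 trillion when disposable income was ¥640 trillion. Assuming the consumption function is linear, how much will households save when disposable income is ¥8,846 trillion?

S = 415.76

MPC = (716.6 − 545.52)/(640 − 458) = 171.08/182 = 0.94
a = 545.52 − 0.94(458) = 545.52 − 430.52 = 115
C = 115 + 0.94(8846) = 8430.24
S = 8846 − 8430.24 = 415.76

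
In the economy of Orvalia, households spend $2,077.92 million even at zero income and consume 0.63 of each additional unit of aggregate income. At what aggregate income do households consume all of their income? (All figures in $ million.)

Y = 5616

At break-even, C = Y: 2077.92 + 0.63Y = Y
0.37Y = 2077.92, so Y = 2077.92/0.37 = 5616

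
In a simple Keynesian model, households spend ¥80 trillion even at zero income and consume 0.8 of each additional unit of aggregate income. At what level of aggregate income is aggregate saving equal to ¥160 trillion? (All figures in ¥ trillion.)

S = Y − C = -80 + 0.2Y
-80 + 0.2Y = 160, so 0.2Y = 240 and Y = 1200

Y = 1200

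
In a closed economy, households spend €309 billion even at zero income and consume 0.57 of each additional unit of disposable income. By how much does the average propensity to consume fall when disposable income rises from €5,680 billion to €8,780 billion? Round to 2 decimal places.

At Y = 5680: C = 309 + 0.57(5680) = 3546.6, APC = 3546.6/5680 = 0.624
At Y = 8780: C = 5313.6, APC = 5313.6/8780 = 0.605
Fall in APC = 0.624 − 0.605 = 0.019 ≈ 0.02

ΔAPC = 0.02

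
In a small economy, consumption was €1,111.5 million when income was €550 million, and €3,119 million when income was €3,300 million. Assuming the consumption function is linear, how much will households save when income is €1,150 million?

MPC = (3119 − 1111.5)/(3300 − 550) = 2007.5/2750 = 0.73
a = 1111.5 − 0.73(550) = 1111.5 − 401.5 = 710
C = 710 + 0.73(1150) = 1549.5
S = 1150 − 1549.5 = -399.5

S = -399.5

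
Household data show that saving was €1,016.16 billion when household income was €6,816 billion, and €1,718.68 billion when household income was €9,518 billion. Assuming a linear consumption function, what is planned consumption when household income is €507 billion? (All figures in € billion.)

C = 1131.18

MPS = ΔS/ΔY = (1718.68 − 1016.16)/(9518 − 6816) = 702.52/2702 = 0.26
MPC = 1 − MPS = 0.74
Autonomous saving = 1016.16 − 0.26(6816) = -756, so a = 756
C = 756 + 0.74(507) = 756 + 375.18 = 1131.18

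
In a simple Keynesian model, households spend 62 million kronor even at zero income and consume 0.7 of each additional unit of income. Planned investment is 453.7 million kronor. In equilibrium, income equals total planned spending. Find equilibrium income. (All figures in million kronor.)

Y = 1719

Y = C + I = 62 + 0.7Y + 453.7
Y − 0.7Y = 515.7
0.3Y = 515.7, so Y = 515.7/0.3 = 1719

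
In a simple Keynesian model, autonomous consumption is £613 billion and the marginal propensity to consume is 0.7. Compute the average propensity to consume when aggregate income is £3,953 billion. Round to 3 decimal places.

APC = 0.855

C = 613 + 0.7(3953) = 3380.1
APC = C/Y = 3380.1/3953 = 0.855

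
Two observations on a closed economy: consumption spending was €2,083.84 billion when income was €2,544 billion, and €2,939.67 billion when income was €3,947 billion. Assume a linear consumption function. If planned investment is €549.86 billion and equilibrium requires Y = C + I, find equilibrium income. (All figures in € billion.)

Y = 2774

MPC = (2939.67 − 2083.84)/(3947 − 2544) = 855.83/1403 = 0.61
a = 2083.84 − 0.61(2544) = 532
Equilibrium: Y = 532 + 0.61Y + 549.86
0.39Y = 1081.86, so Y = 1081.86/0.39 = 2774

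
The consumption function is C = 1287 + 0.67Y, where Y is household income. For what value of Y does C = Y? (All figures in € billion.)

Y = 3900

At break-even, C = Y: 1287 + 0.67Y = Y
0.33Y = 1287, so Y = 1287/0.33 = 3900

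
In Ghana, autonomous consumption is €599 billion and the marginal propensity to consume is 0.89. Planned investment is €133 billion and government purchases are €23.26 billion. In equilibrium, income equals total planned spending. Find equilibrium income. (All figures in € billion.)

Y = C + I + G = 599 + 0.89Y + 133 + 23.26
Y − 0.89Y = 755.26
0.11Y = 755.26, so Y = 755.26/0.11 = 6866

Y = 6866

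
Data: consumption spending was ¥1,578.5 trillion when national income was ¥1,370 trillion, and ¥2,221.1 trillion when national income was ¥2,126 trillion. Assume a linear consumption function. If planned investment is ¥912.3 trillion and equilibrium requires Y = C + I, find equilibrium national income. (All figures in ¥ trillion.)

Y = 8842

MPC = (2221.1 − 1578.5)/(2126 − 1370) = 642.6/756 = 0.85
a = 1578.5 − 0.85(1370) = 414
Equilibrium: Y = 414 + 0.85Y + 912.3
0.15Y = 1326.3, so Y = 1326.3/0.15 = 8842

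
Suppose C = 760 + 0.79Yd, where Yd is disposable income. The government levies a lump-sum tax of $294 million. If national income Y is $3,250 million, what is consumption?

C = 3095.24

Yd = Y − T = 3250 − 294 = 2956
C = 760 + 0.79(2956) = 760 + 2335.24 = 3095.24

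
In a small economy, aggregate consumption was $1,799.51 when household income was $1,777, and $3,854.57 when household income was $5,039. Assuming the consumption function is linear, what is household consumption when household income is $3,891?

C = 3131.33

MPC = (3854.57 − 1799.51)/(5039 − 1777) = 2055.06/3262 = 0.63
a = 1799.51 − 0.63(1777) = 1799.51 − 1119.51 = 680
C = 680 + 0.63(3891) = 680 + 2451.33 = 3131.33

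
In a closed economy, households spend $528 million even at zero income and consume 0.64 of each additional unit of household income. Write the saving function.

S = -528 + 0.36Y

S = Y − C = Y − (528 + 0.64Y) = -528 + (1 − 0.64)Y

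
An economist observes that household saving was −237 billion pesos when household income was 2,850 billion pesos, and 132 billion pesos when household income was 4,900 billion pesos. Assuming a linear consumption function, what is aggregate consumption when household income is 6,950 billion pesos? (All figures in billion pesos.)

MPS = ΔS/ΔY = (132 − (-237))/(4900 − 2850) = 369/2050 = 0.18
MPC = 1 − MPS = 0.82
Autonomous saving = -237 − 0.18(2850) = -750, so a = 750
C = 750 + 0.82(6950) = 750 + 5699 = 6449

C = 6449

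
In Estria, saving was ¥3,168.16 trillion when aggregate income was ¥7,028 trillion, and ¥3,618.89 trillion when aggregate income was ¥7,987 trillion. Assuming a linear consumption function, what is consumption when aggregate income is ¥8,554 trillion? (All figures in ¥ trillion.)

C = 4668.62

MPS = ΔS/ΔY = (3618.89 − 3168.16)/(7987 − 7028) = 450.73/959 = 0.47
MPC = 1 − MPS = 0.53
Autonomous saving = 3168.16 − 0.47(7028) = -135, so a = 135
C = 135 + 0.53(8554) = 135 + 4533.62 = 4668.62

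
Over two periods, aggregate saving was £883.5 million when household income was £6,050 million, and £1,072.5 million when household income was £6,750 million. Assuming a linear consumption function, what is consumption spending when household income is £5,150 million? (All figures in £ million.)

C = 4509.5

MPS = ΔS/ΔY = (1072.5 − 883.5)/(6750 − 6050) = 189/700 = 0.27
MPC = 1 − MPS = 0.73
Autonomous saving = 883.5 − 0.27(6050) = -750, so a = 750
C = 750 + 0.73(5150) = 750 + 3759.5 = 4509.5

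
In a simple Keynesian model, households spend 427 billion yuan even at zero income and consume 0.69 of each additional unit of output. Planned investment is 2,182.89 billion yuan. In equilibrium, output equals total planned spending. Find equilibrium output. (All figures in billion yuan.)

Y = C + I = 427 + 0.69Y + 2182.89
Y − 0.69Y = 2609.89
0.31Y = 2609.89, so Y = 2609.89/0.31 = 8419

Y = 8419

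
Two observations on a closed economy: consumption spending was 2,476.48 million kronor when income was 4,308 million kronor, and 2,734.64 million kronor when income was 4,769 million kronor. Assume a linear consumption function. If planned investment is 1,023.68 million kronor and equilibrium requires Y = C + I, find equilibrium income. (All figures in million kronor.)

Y = 2472

MPC = (2734.64 − 2476.48)/(4769 − 4308) = 258.16/461 = 0.56
a = 2476.48 − 0.56(4308) = 64
Equilibrium: Y = 64 + 0.56Y + 1023.68
0.44Y = 1087.68, so Y = 1087.68/0.44 = 2472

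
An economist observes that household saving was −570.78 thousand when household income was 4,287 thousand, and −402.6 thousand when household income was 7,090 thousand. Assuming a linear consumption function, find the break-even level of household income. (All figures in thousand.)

Y = 13800

MPS = ΔS/ΔY = (-402.6 − (-570.78))/(7090 − 4287) = 168.18/2803 = 0.06
MPC = 1 − MPS = 0.94
From S(4287) = -570.78: −a + 0.06(4287) = -570.78, so a = 257.22 − (-570.78) = 828
Break-even (S = 0): Y = a/MPS = 828/0.06 = 13800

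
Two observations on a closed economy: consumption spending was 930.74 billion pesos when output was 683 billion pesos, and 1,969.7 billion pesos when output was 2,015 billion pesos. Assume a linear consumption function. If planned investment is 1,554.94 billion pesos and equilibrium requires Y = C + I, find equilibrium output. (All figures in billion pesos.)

Y = 8877

MPC = (1969.7 − 930.74)/(2015 − 683) = 1038.96/1332 = 0.78
a = 930.74 − 0.78(683) = 398
Equilibrium: Y = 398 + 0.78Y + 1554.94
0.22Y = 1952.94, so Y = 1952.94/0.22 = 8877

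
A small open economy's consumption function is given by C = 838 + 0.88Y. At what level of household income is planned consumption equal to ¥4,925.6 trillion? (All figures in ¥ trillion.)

Y = 4645

838 + 0.88Y = 4925.6
0.88Y = 4087.6, so Y = 4087.6/0.88 = 4645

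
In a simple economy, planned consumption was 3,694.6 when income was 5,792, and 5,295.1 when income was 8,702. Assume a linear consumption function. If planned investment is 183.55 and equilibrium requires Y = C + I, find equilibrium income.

Y = 1539

MPC = (5295.1 − 3694.6)/(8702 − 5792) = 1600.5/2910 = 0.55
a = 3694.6 − 0.55(5792) = 509
Equilibrium: Y = 509 + 0.55Y + 183.55
0.45Y = 692.55, so Y = 692.55/0.45 = 1539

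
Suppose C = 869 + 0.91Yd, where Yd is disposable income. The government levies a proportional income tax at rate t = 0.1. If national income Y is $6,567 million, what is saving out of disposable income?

Yd = (1 − 0.1)(6567) = 0.9(6567) = 5910.3
C = 869 + 0.91(5910.3) = 869 + 5378.373 = 6247.373
S = Yd − C = 5910.3 − 6247.373 = -337.073

S = -337.073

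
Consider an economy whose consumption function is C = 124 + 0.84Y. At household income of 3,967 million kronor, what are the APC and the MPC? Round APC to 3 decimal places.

APC = 0.871; MPC = 0.84

MPC = 0.84 (the slope of the consumption function)
C = 124 + 0.84(3967) = 3456.28, so APC = 3456.28/3967 = 0.871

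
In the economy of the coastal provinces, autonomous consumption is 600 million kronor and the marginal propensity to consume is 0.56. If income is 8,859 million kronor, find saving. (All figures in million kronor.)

C = 600 + 0.56(8859) = 600 + 4961.04 = 5561.04
S = Y − C = 8859 − 5561.04 = 3297.96

S = 3297.96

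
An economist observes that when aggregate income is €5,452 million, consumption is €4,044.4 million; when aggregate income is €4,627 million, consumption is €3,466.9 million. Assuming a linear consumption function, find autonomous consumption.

MPC = ΔC/ΔY = (4044.4 − 3466.9)/(5452 − 4627) = 577.5/825 = 0.7
a = C − MPC·Y = 3466.9 − 0.7(4627) = 3466.9 − 3238.9 = 228

a = 228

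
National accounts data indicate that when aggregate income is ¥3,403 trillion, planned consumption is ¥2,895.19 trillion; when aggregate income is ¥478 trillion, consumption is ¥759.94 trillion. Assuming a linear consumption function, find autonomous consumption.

a = 411

MPC = ΔC/ΔY = (2895.19 − 759.94)/(3403 − 478) = 2135.25/2925 = 0.73
a = C − MPC·Y = 759.94 − 0.73(478) = 759.94 − 348.94 = 411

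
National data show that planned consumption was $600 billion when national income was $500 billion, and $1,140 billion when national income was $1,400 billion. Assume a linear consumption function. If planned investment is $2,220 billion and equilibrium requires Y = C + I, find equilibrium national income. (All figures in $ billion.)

Y = 6300

MPC = (1140 − 600)/(1400 − 500) = 540/900 = 0.6
a = 600 − 0.6(500) = 300
Equilibrium: Y = 300 + 0.6Y + 2220
0.4Y = 2520, so Y = 2520/0.4 = 6300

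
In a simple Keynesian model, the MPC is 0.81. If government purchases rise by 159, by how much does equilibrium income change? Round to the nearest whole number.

The multiplier is 1/(1 − MPC) = 1/0.19.
ΔY = 159/0.19 = 836.84 ≈ 837

ΔY ≈ 837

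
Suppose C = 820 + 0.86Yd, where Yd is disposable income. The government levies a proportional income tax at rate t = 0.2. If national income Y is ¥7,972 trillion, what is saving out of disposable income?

S = 72.864

Yd = (1 − 0.2)(7972) = 0.8(7972) = 6377.6
C = 820 + 0.86(6377.6) = 820 + 5484.736 = 6304.736
S = Yd − C = 6377.6 − 6304.736 = 72.864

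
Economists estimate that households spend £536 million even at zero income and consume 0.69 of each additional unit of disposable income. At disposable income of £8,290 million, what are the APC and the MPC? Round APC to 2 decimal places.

MPC = 0.69 (the slope of the consumption function)
C = 536 + 0.69(8290) = 6256.1, so APC = 6256.1/8290 = 0.75

APC = 0.75; MPC = 0.69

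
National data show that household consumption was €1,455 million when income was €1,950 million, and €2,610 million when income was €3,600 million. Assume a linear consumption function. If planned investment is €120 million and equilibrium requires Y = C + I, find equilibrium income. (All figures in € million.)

Y = 700

MPC = (2610 − 1455)/(3600 − 1950) = 1155/1650 = 0.7
a = 1455 − 0.7(1950) = 90
Equilibrium: Y = 90 + 0.7Y + 120
0.3Y = 210, so Y = 210/0.3 = 700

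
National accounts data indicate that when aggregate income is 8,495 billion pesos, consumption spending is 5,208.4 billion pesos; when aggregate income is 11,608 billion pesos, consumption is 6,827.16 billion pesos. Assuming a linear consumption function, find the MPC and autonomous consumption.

MPC = ΔC/ΔY = (6827.16 − 5208.4)/(11608 − 8495) = 1618.76/3113 = 0.52
a = C − MPC·Y = 5208.4 − 0.52(8495) = 5208.4 − 4417.4 = 791

MPC = 0.52; a = 791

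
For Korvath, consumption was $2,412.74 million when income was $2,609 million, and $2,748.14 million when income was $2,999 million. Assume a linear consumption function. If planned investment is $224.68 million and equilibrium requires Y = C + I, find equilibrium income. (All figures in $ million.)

Y = 2812

MPC = (2748.14 − 2412.74)/(2999 − 2609) = 335.4/390 = 0.86
a = 2412.74 − 0.86(2609) = 169
Equilibrium: Y = 169 + 0.86Y + 224.68
0.14Y = 393.68, so Y = 393.68/0.14 = 2812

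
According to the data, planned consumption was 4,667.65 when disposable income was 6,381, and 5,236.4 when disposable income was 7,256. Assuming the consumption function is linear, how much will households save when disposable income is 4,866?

S = 1183.1

MPC = (5236.4 − 4667.65)/(7256 − 6381) = 568.75/875 = 0.65
a = 4667.65 − 0.65(6381) = 4667.65 − 4147.65 = 520
C = 520 + 0.65(4866) = 3682.9
S = 4866 − 3682.9 = 1183.1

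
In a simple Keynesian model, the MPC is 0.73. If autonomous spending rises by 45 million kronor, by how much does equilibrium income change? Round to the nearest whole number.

ΔY ≈ 167

The multiplier is 1/(1 − MPC) = 1/0.27.
ΔY = 45/0.27 = 166.67 ≈ 167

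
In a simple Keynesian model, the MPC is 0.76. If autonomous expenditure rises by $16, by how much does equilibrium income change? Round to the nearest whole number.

The multiplier is 1/(1 − MPC) = 1/0.24.
ΔY = 16/0.24 = 66.67 ≈ 67

ΔY ≈ 67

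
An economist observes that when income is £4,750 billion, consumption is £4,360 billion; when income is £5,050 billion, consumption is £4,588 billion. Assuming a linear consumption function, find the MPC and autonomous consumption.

MPC = 0.76; a = 750

MPC = ΔC/ΔY = (4588 − 4360)/(5050 − 4750) = 228/300 = 0.76
a = C − MPC·Y = 4360 − 0.76(4750) = 4360 − 3610 = 750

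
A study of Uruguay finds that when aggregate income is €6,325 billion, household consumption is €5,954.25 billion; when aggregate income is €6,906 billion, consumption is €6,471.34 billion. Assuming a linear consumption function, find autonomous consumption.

a = 325

MPC = ΔC/ΔY = (6471.34 − 5954.25)/(6906 − 6325) = 517.09/581 = 0.89
a = C − MPC·Y = 5954.25 − 0.89(6325) = 5954.25 − 5629.25 = 325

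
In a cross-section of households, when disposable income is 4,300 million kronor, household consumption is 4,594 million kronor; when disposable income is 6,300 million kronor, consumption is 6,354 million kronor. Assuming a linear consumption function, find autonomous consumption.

a = 810

MPC = ΔC/ΔY = (6354 − 4594)/(6300 − 4300) = 1760/2000 = 0.88
a = C − MPC·Y = 4594 − 0.88(4300) = 4594 − 3784 = 810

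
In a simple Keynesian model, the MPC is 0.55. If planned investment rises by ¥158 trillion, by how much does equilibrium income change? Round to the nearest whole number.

ΔY ≈ 351

The multiplier is 1/(1 − MPC) = 1/0.45.
ΔY = 158/0.45 = 351.11 ≈ 351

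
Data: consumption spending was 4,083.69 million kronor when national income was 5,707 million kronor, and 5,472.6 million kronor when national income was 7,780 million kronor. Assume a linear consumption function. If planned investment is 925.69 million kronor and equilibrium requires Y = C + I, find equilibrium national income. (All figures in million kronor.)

MPC = (5472.6 − 4083.69)/(7780 − 5707) = 1388.91/2073 = 0.67
a = 4083.69 − 0.67(5707) = 260
Equilibrium: Y = 260 + 0.67Y + 925.69
0.33Y = 1185.69, so Y = 1185.69/0.33 = 3593

Y = 3593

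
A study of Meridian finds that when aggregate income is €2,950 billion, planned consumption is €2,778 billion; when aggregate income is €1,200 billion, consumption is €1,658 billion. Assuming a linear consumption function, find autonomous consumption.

a = 890

MPC = ΔC/ΔY = (2778 − 1658)/(2950 − 1200) = 1120/1750 = 0.64
a = C − MPC·Y = 1658 − 0.64(1200) = 1658 − 768 = 890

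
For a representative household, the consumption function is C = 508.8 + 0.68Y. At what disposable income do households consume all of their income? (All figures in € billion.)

Y = 1590

At break-even, C = Y: 508.8 + 0.68Y = Y
0.32Y = 508.8, so Y = 508.8/0.32 = 1590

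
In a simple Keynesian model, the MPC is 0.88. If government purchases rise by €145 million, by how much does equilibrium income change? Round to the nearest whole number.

The multiplier is 1/(1 − MPC) = 1/0.12.
ΔY = 145/0.12 = 1208.33 ≈ 1208

ΔY ≈ 1208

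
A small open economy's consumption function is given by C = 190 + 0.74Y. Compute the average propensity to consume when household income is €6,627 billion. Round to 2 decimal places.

C = 190 + 0.74(6627) = 5093.98
APC = C/Y = 5093.98/6627 = 0.77

APC = 0.77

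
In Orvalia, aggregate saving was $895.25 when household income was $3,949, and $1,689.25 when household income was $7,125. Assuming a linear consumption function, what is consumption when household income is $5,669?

MPS = ΔS/ΔY = (1689.25 − 895.25)/(7125 − 3949) = 794/3176 = 0.25
MPC = 1 − MPS = 0.75
Autonomous saving = 895.25 − 0.25(3949) = -92, so a = 92
C = 92 + 0.75(5669) = 92 + 4251.75 = 4343.75

C = 4343.75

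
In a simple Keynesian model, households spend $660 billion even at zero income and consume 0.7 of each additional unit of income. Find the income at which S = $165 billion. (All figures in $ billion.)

S = Y − C = -660 + 0.3Y
-660 + 0.3Y = 165, so 0.3Y = 825 and Y = 2750

Y = 2750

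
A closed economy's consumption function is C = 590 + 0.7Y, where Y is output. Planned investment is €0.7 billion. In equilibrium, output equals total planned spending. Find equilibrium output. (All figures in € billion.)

Y = 1969

Y = C + I = 590 + 0.7Y + 0.7
Y − 0.7Y = 590.7
0.3Y = 590.7, so Y = 590.7/0.3 = 1969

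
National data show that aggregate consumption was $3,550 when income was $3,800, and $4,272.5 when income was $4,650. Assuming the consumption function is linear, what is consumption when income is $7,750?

C = 6907.5

MPC = (4272.5 − 3550)/(4650 − 3800) = 722.5/850 = 0.85
a = 3550 − 0.85(3800) = 3550 − 3230 = 320
C = 320 + 0.85(7750) = 320 + 6587.5 = 6907.5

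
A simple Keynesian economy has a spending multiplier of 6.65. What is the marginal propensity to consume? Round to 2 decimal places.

MPC = 0.85

k = 1/(1 − MPC), so 1 − MPC = 1/k = 1/6.65 = 0.1504
MPC = 1 − 0.1504 = 0.85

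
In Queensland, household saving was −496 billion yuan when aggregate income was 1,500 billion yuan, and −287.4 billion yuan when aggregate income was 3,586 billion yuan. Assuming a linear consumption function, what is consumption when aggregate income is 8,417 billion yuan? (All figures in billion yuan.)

C = 8221.3

MPS = ΔS/ΔY = (-287.4 − (-496))/(3586 − 1500) = 208.6/2086 = 0.1
MPC = 1 − MPS = 0.9
Autonomous saving = -496 − 0.1(1500) = -646, so a = 646
C = 646 + 0.9(8417) = 646 + 7575.3 = 8221.3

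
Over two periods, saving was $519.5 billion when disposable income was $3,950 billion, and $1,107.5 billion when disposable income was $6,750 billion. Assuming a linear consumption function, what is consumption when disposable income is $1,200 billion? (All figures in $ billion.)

MPS = ΔS/ΔY = (1107.5 − 519.5)/(6750 − 3950) = 588/2800 = 0.21
MPC = 1 − MPS = 0.79
Autonomous saving = 519.5 − 0.21(3950) = -310, so a = 310
C = 310 + 0.79(1200) = 310 + 948 = 1258

C = 1258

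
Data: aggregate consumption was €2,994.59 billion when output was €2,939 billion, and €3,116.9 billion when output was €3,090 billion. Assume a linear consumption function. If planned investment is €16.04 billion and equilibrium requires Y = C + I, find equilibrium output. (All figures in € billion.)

Y = 3316

MPC = (3116.9 − 2994.59)/(3090 − 2939) = 122.31/151 = 0.81
a = 2994.59 − 0.81(2939) = 614
Equilibrium: Y = 614 + 0.81Y + 16.04
0.19Y = 630.04, so Y = 630.04/0.19 = 3316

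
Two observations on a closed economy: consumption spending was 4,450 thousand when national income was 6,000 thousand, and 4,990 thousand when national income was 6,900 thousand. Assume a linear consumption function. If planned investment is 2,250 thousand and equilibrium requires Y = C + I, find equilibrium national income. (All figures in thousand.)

Y = 7750

MPC = (4990 − 4450)/(6900 − 6000) = 540/900 = 0.6
a = 4450 − 0.6(6000) = 850
Equilibrium: Y = 850 + 0.6Y + 2250
0.4Y = 3100, so Y = 3100/0.4 = 7750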